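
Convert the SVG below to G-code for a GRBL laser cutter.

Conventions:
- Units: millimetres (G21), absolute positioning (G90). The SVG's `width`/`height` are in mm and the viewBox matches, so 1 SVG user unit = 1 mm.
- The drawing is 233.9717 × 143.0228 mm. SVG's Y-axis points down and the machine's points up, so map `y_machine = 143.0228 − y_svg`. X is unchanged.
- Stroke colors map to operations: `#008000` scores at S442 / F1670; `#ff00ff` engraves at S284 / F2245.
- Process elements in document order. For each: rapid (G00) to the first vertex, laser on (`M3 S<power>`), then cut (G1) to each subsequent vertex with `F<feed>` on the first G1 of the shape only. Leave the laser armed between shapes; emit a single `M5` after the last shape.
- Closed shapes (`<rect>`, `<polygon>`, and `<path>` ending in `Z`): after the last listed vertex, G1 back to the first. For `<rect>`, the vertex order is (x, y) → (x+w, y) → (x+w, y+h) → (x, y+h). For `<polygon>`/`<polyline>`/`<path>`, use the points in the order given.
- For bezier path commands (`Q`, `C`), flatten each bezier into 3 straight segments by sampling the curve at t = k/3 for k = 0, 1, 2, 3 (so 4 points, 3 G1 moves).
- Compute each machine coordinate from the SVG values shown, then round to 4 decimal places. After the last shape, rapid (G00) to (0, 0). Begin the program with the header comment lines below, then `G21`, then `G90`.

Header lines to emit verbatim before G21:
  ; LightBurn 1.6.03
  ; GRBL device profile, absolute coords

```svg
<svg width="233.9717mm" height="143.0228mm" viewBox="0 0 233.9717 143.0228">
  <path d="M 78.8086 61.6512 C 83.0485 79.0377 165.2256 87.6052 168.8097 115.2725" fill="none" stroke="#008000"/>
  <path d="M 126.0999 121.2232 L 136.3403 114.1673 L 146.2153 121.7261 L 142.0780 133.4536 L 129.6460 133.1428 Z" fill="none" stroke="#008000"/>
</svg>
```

viewBox `0 0 233.9717 143.0228` with mm width/height → 1 unit = 1 mm. Flip: y_m = 143.0228 − y_svg.

**Shape 1** — `<path>` cubic bezier, stroke `#008000` → score (S442, F1670). Control points (SVG): P0=(78.8086,61.6512), P1=(83.0485,79.0377), P2=(165.2256,87.6052), P3=(168.8097,115.2725); sampled at t=k/3. Machine vertices: (78.8086,81.3716) → (103.2302,65.8907) → (144.8253,50.0850) → (168.8097,27.7503). Open path.

**Shape 2** — `<path>` regular polygon, stroke `#008000` → score (S442, F1670). Machine vertices: (126.0999,21.7996) → (136.3403,28.8555) → (146.2153,21.2967) → (142.0780,9.5692) → (129.6460,9.8800) → (126.0999,21.7996). Closed: final G1 returns to the first vertex.

; LightBurn 1.6.03
; GRBL device profile, absolute coords
G21
G90
G00 X78.8086 Y81.3716
M3 S442
G1 X103.2302 Y65.8907 F1670
G1 X144.8253 Y50.0850
G1 X168.8097 Y27.7503
G00 X126.0999 Y21.7996
M3 S442
G1 X136.3403 Y28.8555 F1670
G1 X146.2153 Y21.2967
G1 X142.0780 Y9.5692
G1 X129.6460 Y9.8800
G1 X126.0999 Y21.7996
M5
G00 X0.0000 Y0.0000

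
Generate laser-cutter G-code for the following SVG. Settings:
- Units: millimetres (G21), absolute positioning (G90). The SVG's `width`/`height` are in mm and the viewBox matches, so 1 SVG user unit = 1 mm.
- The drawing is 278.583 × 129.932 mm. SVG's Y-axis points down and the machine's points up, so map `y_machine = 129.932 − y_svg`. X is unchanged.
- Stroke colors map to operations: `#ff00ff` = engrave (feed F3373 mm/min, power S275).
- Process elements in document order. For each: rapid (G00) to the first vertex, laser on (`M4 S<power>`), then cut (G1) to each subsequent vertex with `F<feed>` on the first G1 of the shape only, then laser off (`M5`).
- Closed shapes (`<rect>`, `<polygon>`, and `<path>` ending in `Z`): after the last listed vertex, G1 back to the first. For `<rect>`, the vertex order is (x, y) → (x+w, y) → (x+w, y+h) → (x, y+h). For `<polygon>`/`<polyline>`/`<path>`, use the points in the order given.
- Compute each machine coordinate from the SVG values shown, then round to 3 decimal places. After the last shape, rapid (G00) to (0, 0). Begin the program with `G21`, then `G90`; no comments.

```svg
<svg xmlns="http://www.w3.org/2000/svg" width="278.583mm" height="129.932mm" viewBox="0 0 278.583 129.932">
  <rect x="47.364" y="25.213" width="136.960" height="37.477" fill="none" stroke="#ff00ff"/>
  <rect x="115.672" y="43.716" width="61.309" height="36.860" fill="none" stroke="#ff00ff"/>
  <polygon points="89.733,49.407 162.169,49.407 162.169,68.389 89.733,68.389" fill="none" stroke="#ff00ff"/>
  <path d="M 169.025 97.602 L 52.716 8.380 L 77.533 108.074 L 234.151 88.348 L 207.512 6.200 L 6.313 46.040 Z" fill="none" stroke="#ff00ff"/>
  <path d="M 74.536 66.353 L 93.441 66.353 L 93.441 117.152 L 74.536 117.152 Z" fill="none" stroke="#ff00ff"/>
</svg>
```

Since the viewBox matches the mm dimensions, user units are millimetres directly. The only transform is the Y-flip y_m = 129.932 − y_svg.

Shape 1 is a rectangle drawn with `<rect>`. Its stroke #ff00ff means engrave at S275, F3373. After flipping Y the toolpath is (47.364,104.719) → (184.324,104.719) → (184.324,67.242) → (47.364,67.242) → (47.364,104.719), returning to the start.

Shape 2 is a rectangle drawn with `<rect>`. Its stroke #ff00ff means engrave at S275, F3373. After flipping Y the toolpath is (115.672,86.216) → (176.981,86.216) → (176.981,49.356) → (115.672,49.356) → (115.672,86.216), returning to the start.

Shape 3 is a rectangle drawn with `<polygon>`. Its stroke #ff00ff means engrave at S275, F3373. After flipping Y the toolpath is (89.733,80.525) → (162.169,80.525) → (162.169,61.543) → (89.733,61.543) → (89.733,80.525), returning to the start.

Shape 4 is a closed polygon drawn with `<path>`. Its stroke #ff00ff means engrave at S275, F3373. After flipping Y the toolpath is (169.025,32.330) → (52.716,121.552) → (77.533,21.858) → (234.151,41.584) → (207.512,123.732) → (6.313,83.892) → (169.025,32.330), returning to the start.

Shape 5 is a rectangle drawn with `<path>`. Its stroke #ff00ff means engrave at S275, F3373. After flipping Y the toolpath is (74.536,63.579) → (93.441,63.579) → (93.441,12.780) → (74.536,12.780) → (74.536,63.579), returning to the start.

G21
G90
G00 X47.364 Y104.719
M4 S275
G1 X184.324 Y104.719 F3373
G1 X184.324 Y67.242
G1 X47.364 Y67.242
G1 X47.364 Y104.719
M5
G00 X115.672 Y86.216
M4 S275
G1 X176.981 Y86.216 F3373
G1 X176.981 Y49.356
G1 X115.672 Y49.356
G1 X115.672 Y86.216
M5
G00 X89.733 Y80.525
M4 S275
G1 X162.169 Y80.525 F3373
G1 X162.169 Y61.543
G1 X89.733 Y61.543
G1 X89.733 Y80.525
M5
G00 X169.025 Y32.330
M4 S275
G1 X52.716 Y121.552 F3373
G1 X77.533 Y21.858
G1 X234.151 Y41.584
G1 X207.512 Y123.732
G1 X6.313 Y83.892
G1 X169.025 Y32.330
M5
G00 X74.536 Y63.579
M4 S275
G1 X93.441 Y63.579 F3373
G1 X93.441 Y12.780
G1 X74.536 Y12.780
G1 X74.536 Y63.579
M5
G00 X0.000 Y0.000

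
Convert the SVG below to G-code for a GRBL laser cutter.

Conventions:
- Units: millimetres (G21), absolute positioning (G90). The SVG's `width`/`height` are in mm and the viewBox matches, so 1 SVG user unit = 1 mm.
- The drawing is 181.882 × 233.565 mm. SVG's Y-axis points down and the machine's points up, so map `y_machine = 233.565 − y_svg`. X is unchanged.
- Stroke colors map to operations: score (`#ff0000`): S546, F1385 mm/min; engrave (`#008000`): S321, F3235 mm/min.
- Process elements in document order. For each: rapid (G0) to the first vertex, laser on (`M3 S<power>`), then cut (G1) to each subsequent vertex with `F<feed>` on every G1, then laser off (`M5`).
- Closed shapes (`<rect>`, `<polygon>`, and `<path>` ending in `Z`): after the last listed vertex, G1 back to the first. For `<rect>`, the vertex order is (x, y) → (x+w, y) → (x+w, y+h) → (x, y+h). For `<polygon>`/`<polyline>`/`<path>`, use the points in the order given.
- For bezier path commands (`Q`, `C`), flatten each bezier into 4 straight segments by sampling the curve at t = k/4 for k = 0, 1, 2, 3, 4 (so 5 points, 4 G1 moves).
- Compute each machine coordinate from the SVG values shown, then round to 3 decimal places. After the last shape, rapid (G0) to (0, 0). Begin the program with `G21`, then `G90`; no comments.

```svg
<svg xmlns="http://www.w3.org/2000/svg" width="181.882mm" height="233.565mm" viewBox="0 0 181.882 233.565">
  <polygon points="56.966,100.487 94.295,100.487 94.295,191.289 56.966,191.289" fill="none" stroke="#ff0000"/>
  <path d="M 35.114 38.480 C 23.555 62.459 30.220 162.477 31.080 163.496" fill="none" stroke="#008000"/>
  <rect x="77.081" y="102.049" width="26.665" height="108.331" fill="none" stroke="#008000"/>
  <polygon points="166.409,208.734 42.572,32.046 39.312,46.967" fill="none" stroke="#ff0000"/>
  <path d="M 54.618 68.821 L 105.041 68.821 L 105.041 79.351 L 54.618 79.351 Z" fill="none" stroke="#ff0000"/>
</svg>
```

Since the viewBox matches the mm dimensions, user units are millimetres directly. The only transform is the Y-flip y_m = 233.565 − y_svg.

Shape 1 is a rectangle drawn with `<polygon>`. Its stroke #ff0000 means score at S546, F1385. After flipping Y the toolpath is (56.966,133.078) → (94.295,133.078) → (94.295,42.276) → (56.966,42.276) → (56.966,133.078), returning to the start.

Shape 2 is a cubic bezier drawn with `<path>`. Its stroke #008000 means engrave at S321, F3235. After flipping Y the toolpath is (35.114,195.085) → (29.486,165.578) → (28.440,123.967) → (29.722,86.661) → (31.080,70.069).

Shape 3 is a rectangle drawn with `<rect>`. Its stroke #008000 means engrave at S321, F3235. After flipping Y the toolpath is (77.081,131.516) → (103.746,131.516) → (103.746,23.185) → (77.081,23.185) → (77.081,131.516), returning to the start.

Shape 4 is a closed polygon drawn with `<polygon>`. Its stroke #ff0000 means score at S546, F1385. After flipping Y the toolpath is (166.409,24.831) → (42.572,201.519) → (39.312,186.598) → (166.409,24.831), returning to the start.

Shape 5 is a rectangle drawn with `<path>`. Its stroke #ff0000 means score at S546, F1385. After flipping Y the toolpath is (54.618,164.744) → (105.041,164.744) → (105.041,154.214) → (54.618,154.214) → (54.618,164.744), returning to the start.

G21
G90
G0 X56.966 Y133.078
M3 S546
G1 X94.295 Y133.078 F1385
G1 X94.295 Y42.276 F1385
G1 X56.966 Y42.276 F1385
G1 X56.966 Y133.078 F1385
M5
G0 X35.114 Y195.085
M3 S321
G1 X29.486 Y165.578 F3235
G1 X28.440 Y123.967 F3235
G1 X29.722 Y86.661 F3235
G1 X31.080 Y70.069 F3235
M5
G0 X77.081 Y131.516
M3 S321
G1 X103.746 Y131.516 F3235
G1 X103.746 Y23.185 F3235
G1 X77.081 Y23.185 F3235
G1 X77.081 Y131.516 F3235
M5
G0 X166.409 Y24.831
M3 S546
G1 X42.572 Y201.519 F1385
G1 X39.312 Y186.598 F1385
G1 X166.409 Y24.831 F1385
M5
G0 X54.618 Y164.744
M3 S546
G1 X105.041 Y164.744 F1385
G1 X105.041 Y154.214 F1385
G1 X54.618 Y154.214 F1385
G1 X54.618 Y164.744 F1385
M5
G0 X0.000 Y0.000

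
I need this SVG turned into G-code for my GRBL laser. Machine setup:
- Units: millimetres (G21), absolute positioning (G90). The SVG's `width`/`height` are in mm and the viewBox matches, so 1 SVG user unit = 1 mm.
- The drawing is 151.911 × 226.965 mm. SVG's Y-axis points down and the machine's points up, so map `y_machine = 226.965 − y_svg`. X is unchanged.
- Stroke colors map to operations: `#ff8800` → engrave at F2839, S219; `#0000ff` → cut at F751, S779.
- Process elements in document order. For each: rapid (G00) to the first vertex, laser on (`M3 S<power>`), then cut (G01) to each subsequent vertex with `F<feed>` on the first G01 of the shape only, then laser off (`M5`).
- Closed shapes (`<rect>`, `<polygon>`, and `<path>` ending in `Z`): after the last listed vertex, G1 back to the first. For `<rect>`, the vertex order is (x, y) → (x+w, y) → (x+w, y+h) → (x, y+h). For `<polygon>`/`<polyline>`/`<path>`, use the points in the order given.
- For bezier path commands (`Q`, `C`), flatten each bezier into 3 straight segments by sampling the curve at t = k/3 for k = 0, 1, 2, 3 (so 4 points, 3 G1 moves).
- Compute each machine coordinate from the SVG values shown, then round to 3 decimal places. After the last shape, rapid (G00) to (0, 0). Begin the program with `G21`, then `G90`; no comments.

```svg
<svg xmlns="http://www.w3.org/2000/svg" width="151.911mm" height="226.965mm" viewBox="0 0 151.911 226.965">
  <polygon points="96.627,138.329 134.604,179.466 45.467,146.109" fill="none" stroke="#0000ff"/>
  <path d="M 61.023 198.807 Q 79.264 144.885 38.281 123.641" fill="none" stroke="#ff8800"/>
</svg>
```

Since the viewBox matches the mm dimensions, user units are millimetres directly. The only transform is the Y-flip y_m = 226.965 − y_svg.

Shape 1 is a closed polygon drawn with `<polygon>`. Its stroke #0000ff means cut at S779, F751. After flipping Y the toolpath is (96.627,88.636) → (134.604,47.499) → (45.467,80.856) → (96.627,88.636), returning to the start.

Shape 2 is a quadratic bezier drawn with `<path>`. Its stroke #ff8800 means engrave at S219, F2839. After flipping Y the toolpath is (61.023,28.158) → (66.603,60.475) → (59.023,85.530) → (38.281,103.324).

G21
G90
G00 X96.627 Y88.636
M3 S779
G01 X134.604 Y47.499 F751
G01 X45.467 Y80.856
G01 X96.627 Y88.636
M5
G00 X61.023 Y28.158
M3 S219
G01 X66.603 Y60.475 F2839
G01 X59.023 Y85.530
G01 X38.281 Y103.324
M5
G00 X0.000 Y0.000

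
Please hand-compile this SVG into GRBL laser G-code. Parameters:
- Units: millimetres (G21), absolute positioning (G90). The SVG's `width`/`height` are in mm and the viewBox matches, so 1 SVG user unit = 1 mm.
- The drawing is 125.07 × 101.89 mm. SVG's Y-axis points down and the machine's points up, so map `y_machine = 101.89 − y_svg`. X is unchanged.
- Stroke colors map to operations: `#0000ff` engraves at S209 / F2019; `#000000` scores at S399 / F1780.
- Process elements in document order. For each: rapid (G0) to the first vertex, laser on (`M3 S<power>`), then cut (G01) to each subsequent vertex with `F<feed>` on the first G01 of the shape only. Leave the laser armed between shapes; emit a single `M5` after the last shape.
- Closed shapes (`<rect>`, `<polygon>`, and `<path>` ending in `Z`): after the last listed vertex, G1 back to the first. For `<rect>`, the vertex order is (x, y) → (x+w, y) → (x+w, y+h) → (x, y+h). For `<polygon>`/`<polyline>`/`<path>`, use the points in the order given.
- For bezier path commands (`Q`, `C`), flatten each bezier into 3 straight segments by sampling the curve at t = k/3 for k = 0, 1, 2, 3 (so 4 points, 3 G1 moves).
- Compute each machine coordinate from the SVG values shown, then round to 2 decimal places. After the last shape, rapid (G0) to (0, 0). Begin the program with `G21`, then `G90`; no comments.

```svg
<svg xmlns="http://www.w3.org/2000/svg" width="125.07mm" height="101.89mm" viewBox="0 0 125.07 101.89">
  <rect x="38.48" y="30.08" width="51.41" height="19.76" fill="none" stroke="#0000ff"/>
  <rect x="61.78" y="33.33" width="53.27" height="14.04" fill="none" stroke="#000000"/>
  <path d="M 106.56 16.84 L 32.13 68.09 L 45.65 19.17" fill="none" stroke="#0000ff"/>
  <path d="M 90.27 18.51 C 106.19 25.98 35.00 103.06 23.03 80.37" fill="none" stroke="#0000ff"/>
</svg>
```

Since the viewBox matches the mm dimensions, user units are millimetres directly. The only transform is the Y-flip y_m = 101.89 − y_svg.

Shape 1 is a rectangle drawn with `<rect>`. Its stroke #0000ff means engrave at S209, F2019. After flipping Y the toolpath is (38.48,71.81) → (89.89,71.81) → (89.89,52.05) → (38.48,52.05) → (38.48,71.81), returning to the start.

Shape 2 is a rectangle drawn with `<rect>`. Its stroke #000000 means score at S399, F1780. After flipping Y the toolpath is (61.78,68.56) → (115.05,68.56) → (115.05,54.52) → (61.78,54.52) → (61.78,68.56), returning to the start.

Shape 3 is a open polyline drawn with `<path>`. Its stroke #0000ff means engrave at S209, F2019. After flipping Y the toolpath is (106.56,85.05) → (32.13,33.80) → (45.65,82.72).

Shape 4 is a cubic bezier drawn with `<path>`. Its stroke #0000ff means engrave at S209, F2019. After flipping Y the toolpath is (90.27,83.38) → (82.57,58.98) → (49.32,25.81) → (23.03,21.52).

G21
G90
G0 X38.48 Y71.81
M3 S209
G01 X89.89 Y71.81 F2019
G01 X89.89 Y52.05
G01 X38.48 Y52.05
G01 X38.48 Y71.81
G0 X61.78 Y68.56
M3 S399
G01 X115.05 Y68.56 F1780
G01 X115.05 Y54.52
G01 X61.78 Y54.52
G01 X61.78 Y68.56
G0 X106.56 Y85.05
M3 S209
G01 X32.13 Y33.80 F2019
G01 X45.65 Y82.72
G0 X90.27 Y83.38
M3 S209
G01 X82.57 Y58.98 F2019
G01 X49.32 Y25.81
G01 X23.03 Y21.52
M5
G0 X0.00 Y0.00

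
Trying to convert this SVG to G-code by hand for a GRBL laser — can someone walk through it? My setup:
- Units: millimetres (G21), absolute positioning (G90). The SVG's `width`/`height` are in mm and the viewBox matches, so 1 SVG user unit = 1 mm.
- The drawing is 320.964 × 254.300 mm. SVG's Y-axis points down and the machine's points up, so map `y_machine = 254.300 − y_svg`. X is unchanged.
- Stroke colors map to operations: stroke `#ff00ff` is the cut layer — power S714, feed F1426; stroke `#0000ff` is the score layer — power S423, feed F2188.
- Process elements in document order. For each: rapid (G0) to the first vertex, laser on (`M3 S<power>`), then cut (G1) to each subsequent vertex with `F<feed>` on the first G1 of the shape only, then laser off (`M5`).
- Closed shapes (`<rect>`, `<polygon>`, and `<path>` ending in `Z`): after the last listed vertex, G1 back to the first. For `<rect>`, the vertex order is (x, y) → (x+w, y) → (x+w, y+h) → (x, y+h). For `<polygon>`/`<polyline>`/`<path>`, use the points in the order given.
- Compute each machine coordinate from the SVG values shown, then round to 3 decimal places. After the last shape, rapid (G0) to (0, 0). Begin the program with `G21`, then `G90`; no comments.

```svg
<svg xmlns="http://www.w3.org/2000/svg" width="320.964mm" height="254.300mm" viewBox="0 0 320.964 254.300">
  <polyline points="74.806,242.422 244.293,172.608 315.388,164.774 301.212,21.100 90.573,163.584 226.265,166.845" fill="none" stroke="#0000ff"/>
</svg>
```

Since the viewBox matches the mm dimensions, user units are millimetres directly. The only transform is the Y-flip y_m = 254.300 − y_svg.

Shape 1 is a open polyline drawn with `<polyline>`. Its stroke #0000ff means score at S423, F2188. After flipping Y the toolpath is (74.806,11.878) → (244.293,81.692) → (315.388,89.526) → (301.212,233.200) → (90.573,90.716) → (226.265,87.455).

G21
G90
G0 X74.806 Y11.878
M3 S423
G1 X244.293 Y81.692 F2188
G1 X315.388 Y89.526
G1 X301.212 Y233.200
G1 X90.573 Y90.716
G1 X226.265 Y87.455
M5
G0 X0.000 Y0.000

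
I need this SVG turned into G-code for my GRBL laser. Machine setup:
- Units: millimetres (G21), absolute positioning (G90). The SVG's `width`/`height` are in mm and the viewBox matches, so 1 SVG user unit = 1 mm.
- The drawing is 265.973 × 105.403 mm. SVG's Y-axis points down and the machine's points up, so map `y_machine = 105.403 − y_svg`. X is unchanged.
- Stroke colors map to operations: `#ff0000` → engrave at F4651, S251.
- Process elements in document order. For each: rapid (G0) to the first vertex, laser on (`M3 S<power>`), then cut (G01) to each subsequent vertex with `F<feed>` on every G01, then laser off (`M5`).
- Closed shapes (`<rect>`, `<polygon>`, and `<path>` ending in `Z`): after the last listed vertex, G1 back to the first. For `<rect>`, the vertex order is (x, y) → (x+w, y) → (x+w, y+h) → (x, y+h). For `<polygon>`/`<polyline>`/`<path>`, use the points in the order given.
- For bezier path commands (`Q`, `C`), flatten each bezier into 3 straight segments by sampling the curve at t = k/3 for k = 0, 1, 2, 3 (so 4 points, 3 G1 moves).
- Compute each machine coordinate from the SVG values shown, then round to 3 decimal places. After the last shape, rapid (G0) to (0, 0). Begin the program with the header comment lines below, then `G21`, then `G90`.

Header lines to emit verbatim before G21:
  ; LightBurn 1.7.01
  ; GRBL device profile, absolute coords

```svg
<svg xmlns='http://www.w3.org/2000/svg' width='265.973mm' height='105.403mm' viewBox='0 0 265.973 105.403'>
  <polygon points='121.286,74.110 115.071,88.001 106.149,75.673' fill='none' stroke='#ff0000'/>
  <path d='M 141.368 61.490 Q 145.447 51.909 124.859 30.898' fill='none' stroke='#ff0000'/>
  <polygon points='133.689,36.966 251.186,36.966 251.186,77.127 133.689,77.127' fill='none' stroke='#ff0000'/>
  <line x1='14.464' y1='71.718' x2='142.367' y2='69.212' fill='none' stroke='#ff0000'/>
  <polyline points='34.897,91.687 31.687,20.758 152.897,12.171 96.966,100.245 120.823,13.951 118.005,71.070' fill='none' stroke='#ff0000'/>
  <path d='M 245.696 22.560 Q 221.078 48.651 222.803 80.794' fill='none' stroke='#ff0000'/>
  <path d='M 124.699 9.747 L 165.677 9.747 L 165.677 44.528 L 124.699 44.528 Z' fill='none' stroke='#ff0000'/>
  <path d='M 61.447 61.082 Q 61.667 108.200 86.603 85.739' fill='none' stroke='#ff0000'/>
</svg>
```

Since the viewBox matches the mm dimensions, user units are millimetres directly. The only transform is the Y-flip y_m = 105.403 − y_svg.

Shape 1 is a regular polygon drawn with `<polygon>`. Its stroke #ff0000 means engrave at S251, F4651. After flipping Y the toolpath is (121.286,31.293) → (115.071,17.402) → (106.149,29.730) → (121.286,31.293), returning to the start.

Shape 2 is a quadratic bezier drawn with `<path>`. Its stroke #ff0000 means engrave at S251, F4651. After flipping Y the toolpath is (141.368,43.913) → (141.347,51.570) → (135.844,61.768) → (124.859,74.505).

Shape 3 is a rectangle drawn with `<polygon>`. Its stroke #ff0000 means engrave at S251, F4651. After flipping Y the toolpath is (133.689,68.437) → (251.186,68.437) → (251.186,28.276) → (133.689,28.276) → (133.689,68.437), returning to the start.

Shape 4 is a line segment drawn with `<line>`. Its stroke #ff0000 means engrave at S251, F4651. After flipping Y the toolpath is (14.464,33.685) → (142.367,36.191).

Shape 5 is a open polyline drawn with `<polyline>`. Its stroke #ff0000 means engrave at S251, F4651. After flipping Y the toolpath is (34.897,13.716) → (31.687,84.645) → (152.897,93.232) → (96.966,5.158) → (120.823,91.452) → (118.005,34.333).

Shape 6 is a quadratic bezier drawn with `<path>`. Its stroke #ff0000 means engrave at S251, F4651. After flipping Y the toolpath is (245.696,82.843) → (232.211,64.777) → (224.580,45.365) → (222.803,24.609).

Shape 7 is a rectangle drawn with `<path>`. Its stroke #ff0000 means engrave at S251, F4651. After flipping Y the toolpath is (124.699,95.656) → (165.677,95.656) → (165.677,60.875) → (124.699,60.875) → (124.699,95.656), returning to the start.

Shape 8 is a quadratic bezier drawn with `<path>`. Its stroke #ff0000 means engrave at S251, F4651. After flipping Y the toolpath is (61.447,44.321) → (64.340,20.640) → (72.725,12.421) → (86.603,19.664).

; LightBurn 1.7.01
; GRBL device profile, absolute coords
G21
G90
G0 X121.286 Y31.293
M3 S251
G01 X115.071 Y17.402 F4651
G01 X106.149 Y29.730 F4651
G01 X121.286 Y31.293 F4651
M5
G0 X141.368 Y43.913
M3 S251
G01 X141.347 Y51.570 F4651
G01 X135.844 Y61.768 F4651
G01 X124.859 Y74.505 F4651
M5
G0 X133.689 Y68.437
M3 S251
G01 X251.186 Y68.437 F4651
G01 X251.186 Y28.276 F4651
G01 X133.689 Y28.276 F4651
G01 X133.689 Y68.437 F4651
M5
G0 X14.464 Y33.685
M3 S251
G01 X142.367 Y36.191 F4651
M5
G0 X34.897 Y13.716
M3 S251
G01 X31.687 Y84.645 F4651
G01 X152.897 Y93.232 F4651
G01 X96.966 Y5.158 F4651
G01 X120.823 Y91.452 F4651
G01 X118.005 Y34.333 F4651
M5
G0 X245.696 Y82.843
M3 S251
G01 X232.211 Y64.777 F4651
G01 X224.580 Y45.365 F4651
G01 X222.803 Y24.609 F4651
M5
G0 X124.699 Y95.656
M3 S251
G01 X165.677 Y95.656 F4651
G01 X165.677 Y60.875 F4651
G01 X124.699 Y60.875 F4651
G01 X124.699 Y95.656 F4651
M5
G0 X61.447 Y44.321
M3 S251
G01 X64.340 Y20.640 F4651
G01 X72.725 Y12.421 F4651
G01 X86.603 Y19.664 F4651
M5
G0 X0.000 Y0.000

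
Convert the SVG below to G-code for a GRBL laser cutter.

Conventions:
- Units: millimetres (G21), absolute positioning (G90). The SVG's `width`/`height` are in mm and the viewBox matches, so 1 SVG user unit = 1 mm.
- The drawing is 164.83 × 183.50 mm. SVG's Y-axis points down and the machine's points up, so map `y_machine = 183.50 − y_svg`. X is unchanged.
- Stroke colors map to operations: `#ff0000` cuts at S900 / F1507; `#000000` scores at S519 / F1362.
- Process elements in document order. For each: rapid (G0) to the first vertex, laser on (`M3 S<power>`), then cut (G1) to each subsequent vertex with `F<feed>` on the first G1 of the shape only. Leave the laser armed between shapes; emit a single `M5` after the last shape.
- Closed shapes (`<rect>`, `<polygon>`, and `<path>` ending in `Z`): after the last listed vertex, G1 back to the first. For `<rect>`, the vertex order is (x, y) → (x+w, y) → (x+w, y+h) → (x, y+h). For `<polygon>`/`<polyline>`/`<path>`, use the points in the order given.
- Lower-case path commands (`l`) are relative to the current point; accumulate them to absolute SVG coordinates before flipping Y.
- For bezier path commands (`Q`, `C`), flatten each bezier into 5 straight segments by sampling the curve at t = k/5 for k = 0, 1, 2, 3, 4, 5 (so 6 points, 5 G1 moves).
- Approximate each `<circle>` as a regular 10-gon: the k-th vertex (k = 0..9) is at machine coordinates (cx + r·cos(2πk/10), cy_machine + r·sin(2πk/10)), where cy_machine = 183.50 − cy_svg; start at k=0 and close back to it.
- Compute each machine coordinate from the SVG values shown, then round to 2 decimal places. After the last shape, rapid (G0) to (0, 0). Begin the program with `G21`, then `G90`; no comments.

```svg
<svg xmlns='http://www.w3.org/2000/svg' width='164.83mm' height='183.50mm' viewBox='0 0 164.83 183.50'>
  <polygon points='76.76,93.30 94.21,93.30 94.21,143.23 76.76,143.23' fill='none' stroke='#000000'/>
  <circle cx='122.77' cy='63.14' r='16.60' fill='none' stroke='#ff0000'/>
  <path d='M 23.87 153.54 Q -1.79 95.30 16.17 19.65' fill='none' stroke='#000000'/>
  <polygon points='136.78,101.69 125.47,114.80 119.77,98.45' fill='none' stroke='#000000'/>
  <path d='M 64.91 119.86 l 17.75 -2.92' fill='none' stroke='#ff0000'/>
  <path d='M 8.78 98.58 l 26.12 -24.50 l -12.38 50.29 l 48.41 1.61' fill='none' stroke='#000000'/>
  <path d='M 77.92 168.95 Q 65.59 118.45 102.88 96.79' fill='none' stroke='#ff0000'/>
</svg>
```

G21
G90
G0 X76.76 Y90.20
M3 S519
G1 X94.21 Y90.20 F1362
G1 X94.21 Y40.27
G1 X76.76 Y40.27
G1 X76.76 Y90.20
G0 X139.37 Y120.36
M3 S900
G1 X136.20 Y130.12 F1507
G1 X127.90 Y136.15
G1 X117.64 Y136.15
G1 X109.34 Y130.12
G1 X106.17 Y120.36
G1 X109.34 Y110.60
G1 X117.64 Y104.57
G1 X127.90 Y104.57
G1 X136.20 Y110.60
G1 X139.37 Y120.36
G0 X23.87 Y29.96
M3 S519
G1 X15.35 Y53.95 F1362
G1 X10.32 Y79.34
G1 X8.78 Y106.12
G1 X10.73 Y134.29
G1 X16.17 Y163.85
G0 X136.78 Y81.81
M3 S519
G1 X125.47 Y68.70 F1362
G1 X119.77 Y85.05
G1 X136.78 Y81.81
G0 X64.91 Y63.64
M3 S900
G1 X82.66 Y66.56 F1507
G0 X8.78 Y84.92
M3 S519
G1 X34.90 Y109.42 F1362
G1 X22.52 Y59.13
G1 X70.93 Y57.52
G0 X77.92 Y14.55
M3 S900
G1 X74.97 Y33.60 F1507
G1 X76.00 Y50.34
G1 X80.99 Y64.77
G1 X89.95 Y76.89
G1 X102.88 Y86.71
M5
G0 X0.00 Y0.00

Since the viewBox matches the mm dimensions, user units are millimetres directly. The only transform is the Y-flip y_m = 183.50 − y_svg.

Shape 1 is a rectangle drawn with `<polygon>`. Its stroke #000000 means score at S519, F1362. After flipping Y the toolpath is (76.76,90.20) → (94.21,90.20) → (94.21,40.27) → (76.76,40.27) → (76.76,90.20), returning to the start.

Shape 2 is a circle drawn with `<circle>`. Its stroke #ff0000 means cut at S900, F1507. After flipping Y the toolpath is (139.37,120.36) → (136.20,130.12) → (127.90,136.15) → (117.64,136.15) → (109.34,130.12) → (106.17,120.36) → (109.34,110.60) → (117.64,104.57) → (127.90,104.57) → (136.20,110.60) → (139.37,120.36), returning to the start.

Shape 3 is a quadratic bezier drawn with `<path>`. Its stroke #000000 means score at S519, F1362. After flipping Y the toolpath is (23.87,29.96) → (15.35,53.95) → (10.32,79.34) → (8.78,106.12) → (10.73,134.29) → (16.17,163.85).

Shape 4 is a regular polygon drawn with `<polygon>`. Its stroke #000000 means score at S519, F1362. After flipping Y the toolpath is (136.78,81.81) → (125.47,68.70) → (119.77,85.05) → (136.78,81.81), returning to the start.

Shape 5 is a line segment drawn with `<path>`. Its stroke #ff0000 means cut at S900, F1507. After flipping Y the toolpath is (64.91,63.64) → (82.66,66.56).

Shape 6 is a open polyline drawn with `<path>`. Its stroke #000000 means score at S519, F1362. After flipping Y the toolpath is (8.78,84.92) → (34.90,109.42) → (22.52,59.13) → (70.93,57.52).

Shape 7 is a quadratic bezier drawn with `<path>`. Its stroke #ff0000 means cut at S900, F1507. After flipping Y the toolpath is (77.92,14.55) → (74.97,33.60) → (76.00,50.34) → (80.99,64.77) → (89.95,76.89) → (102.88,86.71).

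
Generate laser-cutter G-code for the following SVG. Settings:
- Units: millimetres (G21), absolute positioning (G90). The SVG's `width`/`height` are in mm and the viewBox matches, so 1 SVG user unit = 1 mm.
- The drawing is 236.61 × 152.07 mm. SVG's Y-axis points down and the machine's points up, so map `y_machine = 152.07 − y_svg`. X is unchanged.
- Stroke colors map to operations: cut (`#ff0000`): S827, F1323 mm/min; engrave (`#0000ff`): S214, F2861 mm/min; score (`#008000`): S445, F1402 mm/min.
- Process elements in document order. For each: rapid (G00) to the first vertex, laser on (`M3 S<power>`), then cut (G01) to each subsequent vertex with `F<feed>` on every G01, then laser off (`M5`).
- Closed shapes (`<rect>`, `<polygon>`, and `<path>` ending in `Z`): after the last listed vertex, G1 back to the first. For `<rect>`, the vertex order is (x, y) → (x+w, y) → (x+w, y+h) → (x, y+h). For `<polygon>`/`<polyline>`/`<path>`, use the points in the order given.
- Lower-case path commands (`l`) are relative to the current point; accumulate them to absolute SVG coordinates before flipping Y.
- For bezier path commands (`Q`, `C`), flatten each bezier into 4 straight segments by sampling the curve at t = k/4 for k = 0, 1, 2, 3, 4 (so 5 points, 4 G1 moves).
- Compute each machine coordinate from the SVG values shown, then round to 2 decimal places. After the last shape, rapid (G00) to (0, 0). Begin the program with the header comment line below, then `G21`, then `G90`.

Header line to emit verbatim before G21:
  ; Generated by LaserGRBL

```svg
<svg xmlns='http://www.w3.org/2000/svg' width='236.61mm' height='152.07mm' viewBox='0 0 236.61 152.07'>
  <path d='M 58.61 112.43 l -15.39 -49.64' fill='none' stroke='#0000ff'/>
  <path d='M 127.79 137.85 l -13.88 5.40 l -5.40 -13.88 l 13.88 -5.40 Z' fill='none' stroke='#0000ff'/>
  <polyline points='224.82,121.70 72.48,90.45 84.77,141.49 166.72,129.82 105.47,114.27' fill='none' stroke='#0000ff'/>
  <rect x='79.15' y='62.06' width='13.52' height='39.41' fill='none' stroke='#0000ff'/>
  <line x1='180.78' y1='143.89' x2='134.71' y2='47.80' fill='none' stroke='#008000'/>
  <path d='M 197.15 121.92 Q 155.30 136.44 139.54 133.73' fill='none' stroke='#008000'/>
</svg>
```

viewBox `0 0 236.61 152.07` with mm width/height → 1 unit = 1 mm. Flip: y_m = 152.07 − y_svg.

**Shape 1** — `<path>` line segment, stroke `#0000ff` → engrave (S214, F2861). Machine vertices: (58.61,39.64) → (43.22,89.28). Open path.

**Shape 2** — `<path>` regular polygon, stroke `#0000ff` → engrave (S214, F2861). Machine vertices: (127.79,14.22) → (113.91,8.82) → (108.51,22.70) → (122.39,28.10) → (127.79,14.22). Closed: final G1 returns to the first vertex.

**Shape 3** — `<polyline>` open polyline, stroke `#0000ff` → engrave (S214, F2861). Machine vertices: (224.82,30.37) → (72.48,61.62) → (84.77,10.58) → (166.72,22.25) → (105.47,37.80). Open path.

**Shape 4** — `<rect>` rectangle, stroke `#0000ff` → engrave (S214, F2861). Machine vertices: (79.15,90.01) → (92.67,90.01) → (92.67,50.60) → (79.15,50.60) → (79.15,90.01). Closed: final G1 returns to the first vertex.

**Shape 5** — `<line>` line segment, stroke `#008000` → score (S445, F1402). Machine vertices: (180.78,8.18) → (134.71,104.27). Open path.

**Shape 6** — `<path>` quadratic bezier, stroke `#008000` → score (S445, F1402). Control points (SVG): P0=(197.15,121.92), P1=(155.30,136.44), P2=(139.54,133.73); sampled at t=k/4. Machine vertices: (197.15,30.15) → (177.86,23.97) → (161.82,19.94) → (149.05,18.06) → (139.54,18.34). Open path.

; Generated by LaserGRBL
G21
G90
G00 X58.61 Y39.64
M3 S214
G01 X43.22 Y89.28 F2861
M5
G00 X127.79 Y14.22
M3 S214
G01 X113.91 Y8.82 F2861
G01 X108.51 Y22.70 F2861
G01 X122.39 Y28.10 F2861
G01 X127.79 Y14.22 F2861
M5
G00 X224.82 Y30.37
M3 S214
G01 X72.48 Y61.62 F2861
G01 X84.77 Y10.58 F2861
G01 X166.72 Y22.25 F2861
G01 X105.47 Y37.80 F2861
M5
G00 X79.15 Y90.01
M3 S214
G01 X92.67 Y90.01 F2861
G01 X92.67 Y50.60 F2861
G01 X79.15 Y50.60 F2861
G01 X79.15 Y90.01 F2861
M5
G00 X180.78 Y8.18
M3 S445
G01 X134.71 Y104.27 F1402
M5
G00 X197.15 Y30.15
M3 S445
G01 X177.86 Y23.97 F1402
G01 X161.82 Y19.94 F1402
G01 X149.05 Y18.06 F1402
G01 X139.54 Y18.34 F1402
M5
G00 X0.00 Y0.00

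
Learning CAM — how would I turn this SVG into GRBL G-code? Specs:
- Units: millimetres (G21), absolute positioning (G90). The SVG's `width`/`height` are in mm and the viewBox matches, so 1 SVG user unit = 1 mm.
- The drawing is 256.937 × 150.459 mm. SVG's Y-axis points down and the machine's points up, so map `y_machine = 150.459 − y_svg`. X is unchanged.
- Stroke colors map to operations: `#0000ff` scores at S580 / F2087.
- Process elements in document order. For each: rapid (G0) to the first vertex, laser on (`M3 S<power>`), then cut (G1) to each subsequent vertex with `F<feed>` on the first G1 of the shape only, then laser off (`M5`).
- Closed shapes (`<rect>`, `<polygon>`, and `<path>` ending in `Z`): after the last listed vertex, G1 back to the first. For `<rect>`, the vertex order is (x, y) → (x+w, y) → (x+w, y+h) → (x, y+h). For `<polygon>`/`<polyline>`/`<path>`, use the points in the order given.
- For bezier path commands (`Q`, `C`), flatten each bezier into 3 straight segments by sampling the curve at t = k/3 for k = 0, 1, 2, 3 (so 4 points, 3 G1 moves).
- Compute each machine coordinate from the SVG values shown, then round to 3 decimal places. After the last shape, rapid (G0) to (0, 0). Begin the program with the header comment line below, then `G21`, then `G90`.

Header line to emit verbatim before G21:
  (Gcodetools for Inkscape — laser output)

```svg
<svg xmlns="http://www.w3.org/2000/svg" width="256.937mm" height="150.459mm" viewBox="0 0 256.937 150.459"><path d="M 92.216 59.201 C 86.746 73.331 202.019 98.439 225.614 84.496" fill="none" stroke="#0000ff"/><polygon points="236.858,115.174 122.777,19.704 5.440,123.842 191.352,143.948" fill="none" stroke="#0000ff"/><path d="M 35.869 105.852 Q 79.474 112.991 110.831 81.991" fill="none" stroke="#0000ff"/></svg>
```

(Gcodetools for Inkscape — laser output)
G21
G90
G0 X92.216 Y91.258
M3 S580
G1 X119.126 Y75.322 F2087
G1 X179.327 Y63.184
G1 X225.614 Y65.963
M5
G0 X236.858 Y35.285
M3 S580
G1 X122.777 Y130.755 F2087
G1 X5.440 Y26.617
G1 X191.352 Y6.511
G1 X236.858 Y35.285
M5
G0 X35.869 Y44.607
M3 S580
G1 X63.578 Y44.085 F2087
G1 X88.565 Y52.039
G1 X110.831 Y68.468
M5
G0 X0.000 Y0.000

1 u = 1 mm; y_m = 150.459 − y.

[1] `<path>` cubic bezier, #0000ff→score S580 F2087: (92.216,91.258) → (119.126,75.322) → (179.327,63.184) → (225.614,65.963)

[2] `<polygon>` closed polygon, #0000ff→score S580 F2087: (236.858,35.285) → (122.777,130.755) → (5.440,26.617) → (191.352,6.511) → (236.858,35.285) (closed)

[3] `<path>` quadratic bezier, #0000ff→score S580 F2087: (35.869,44.607) → (63.578,44.085) → (88.565,52.039) → (110.831,68.468)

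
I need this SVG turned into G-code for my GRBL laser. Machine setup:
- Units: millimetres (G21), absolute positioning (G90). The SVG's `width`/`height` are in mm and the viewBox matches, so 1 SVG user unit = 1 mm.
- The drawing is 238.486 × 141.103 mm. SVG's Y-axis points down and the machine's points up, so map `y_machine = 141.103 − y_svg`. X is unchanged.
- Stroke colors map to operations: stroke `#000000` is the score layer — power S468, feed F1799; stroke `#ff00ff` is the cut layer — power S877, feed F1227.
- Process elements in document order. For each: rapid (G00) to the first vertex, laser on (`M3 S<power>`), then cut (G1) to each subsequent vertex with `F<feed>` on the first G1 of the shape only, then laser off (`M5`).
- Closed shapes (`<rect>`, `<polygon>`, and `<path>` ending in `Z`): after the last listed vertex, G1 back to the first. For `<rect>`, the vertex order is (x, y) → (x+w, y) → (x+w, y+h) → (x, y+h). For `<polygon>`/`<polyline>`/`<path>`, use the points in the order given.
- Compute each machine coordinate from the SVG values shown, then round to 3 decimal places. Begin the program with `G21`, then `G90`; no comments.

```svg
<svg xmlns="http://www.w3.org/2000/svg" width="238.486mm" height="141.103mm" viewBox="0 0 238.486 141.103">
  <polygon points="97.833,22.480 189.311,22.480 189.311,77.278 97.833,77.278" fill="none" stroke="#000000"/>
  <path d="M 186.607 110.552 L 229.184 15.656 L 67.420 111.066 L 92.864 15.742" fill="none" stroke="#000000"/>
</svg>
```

G21
G90
G00 X97.833 Y118.623
M3 S468
G1 X189.311 Y118.623 F1799
G1 X189.311 Y63.825
G1 X97.833 Y63.825
G1 X97.833 Y118.623
M5
G00 X186.607 Y30.551
M3 S468
G1 X229.184 Y125.447 F1799
G1 X67.420 Y30.037
G1 X92.864 Y125.361
M5

1 u = 1 mm; y_m = 141.103 − y.

[1] `<polygon>` rectangle, #000000→score S468 F1799: (97.833,118.623) → (189.311,118.623) → (189.311,63.825) → (97.833,63.825) → (97.833,118.623) (closed)

[2] `<path>` open polyline, #000000→score S468 F1799: (186.607,30.551) → (229.184,125.447) → (67.420,30.037) → (92.864,125.361)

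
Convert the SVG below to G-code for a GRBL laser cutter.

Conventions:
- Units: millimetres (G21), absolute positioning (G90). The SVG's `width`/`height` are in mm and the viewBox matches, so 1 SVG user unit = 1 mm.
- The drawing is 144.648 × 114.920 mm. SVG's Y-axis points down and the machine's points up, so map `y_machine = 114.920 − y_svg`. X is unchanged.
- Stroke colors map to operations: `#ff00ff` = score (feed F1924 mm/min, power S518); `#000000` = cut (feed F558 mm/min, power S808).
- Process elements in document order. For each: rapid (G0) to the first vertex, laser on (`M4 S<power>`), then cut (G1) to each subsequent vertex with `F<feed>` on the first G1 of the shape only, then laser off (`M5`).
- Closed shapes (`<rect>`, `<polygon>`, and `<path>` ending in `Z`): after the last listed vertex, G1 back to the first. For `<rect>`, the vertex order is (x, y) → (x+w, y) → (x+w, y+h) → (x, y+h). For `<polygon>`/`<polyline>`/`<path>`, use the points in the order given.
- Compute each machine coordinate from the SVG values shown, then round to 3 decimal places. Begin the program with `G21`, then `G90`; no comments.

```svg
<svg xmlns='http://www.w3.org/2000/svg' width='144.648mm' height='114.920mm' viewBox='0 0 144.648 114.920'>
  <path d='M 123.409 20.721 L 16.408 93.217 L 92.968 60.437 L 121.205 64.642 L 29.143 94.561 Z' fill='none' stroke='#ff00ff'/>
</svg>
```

Since the viewBox matches the mm dimensions, user units are millimetres directly. The only transform is the Y-flip y_m = 114.920 − y_svg.

Shape 1 is a closed polygon drawn with `<path>`. Its stroke #ff00ff means score at S518, F1924. After flipping Y the toolpath is (123.409,94.199) → (16.408,21.703) → (92.968,54.483) → (121.205,50.278) → (29.143,20.359) → (123.409,94.199), returning to the start.

G21
G90
G0 X123.409 Y94.199
M4 S518
G1 X16.408 Y21.703 F1924
G1 X92.968 Y54.483
G1 X121.205 Y50.278
G1 X29.143 Y20.359
G1 X123.409 Y94.199
M5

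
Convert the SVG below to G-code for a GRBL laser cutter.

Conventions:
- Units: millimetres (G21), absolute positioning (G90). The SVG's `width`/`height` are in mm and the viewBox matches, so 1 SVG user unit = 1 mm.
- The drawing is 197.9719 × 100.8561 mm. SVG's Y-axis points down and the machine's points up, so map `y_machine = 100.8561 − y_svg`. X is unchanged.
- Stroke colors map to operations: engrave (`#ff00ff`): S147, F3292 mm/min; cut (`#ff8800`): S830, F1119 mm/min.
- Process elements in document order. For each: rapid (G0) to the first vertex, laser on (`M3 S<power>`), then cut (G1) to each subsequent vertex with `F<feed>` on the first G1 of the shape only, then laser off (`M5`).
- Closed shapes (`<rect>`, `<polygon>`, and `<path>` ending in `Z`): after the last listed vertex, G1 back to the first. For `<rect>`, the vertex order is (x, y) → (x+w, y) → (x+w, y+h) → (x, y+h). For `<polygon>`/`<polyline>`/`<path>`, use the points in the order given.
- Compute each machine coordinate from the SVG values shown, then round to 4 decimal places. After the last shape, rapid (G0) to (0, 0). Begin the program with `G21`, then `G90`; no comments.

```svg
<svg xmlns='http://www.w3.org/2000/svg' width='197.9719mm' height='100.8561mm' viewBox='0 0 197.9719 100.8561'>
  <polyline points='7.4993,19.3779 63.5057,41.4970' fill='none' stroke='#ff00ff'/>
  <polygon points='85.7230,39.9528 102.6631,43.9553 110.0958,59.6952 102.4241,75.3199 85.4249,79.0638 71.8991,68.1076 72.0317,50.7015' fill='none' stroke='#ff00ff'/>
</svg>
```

G21
G90
G0 X7.4993 Y81.4782
M3 S147
G1 X63.5057 Y59.3591 F3292
M5
G0 X85.7230 Y60.9033
M3 S147
G1 X102.6631 Y56.9008 F3292
G1 X110.0958 Y41.1609
G1 X102.4241 Y25.5362
G1 X85.4249 Y21.7923
G1 X71.8991 Y32.7485
G1 X72.0317 Y50.1546
G1 X85.7230 Y60.9033
M5
G0 X0.0000 Y0.0000

viewBox `0 0 197.9719 100.8561` with mm width/height → 1 unit = 1 mm. Flip: y_m = 100.8561 − y_svg.

**Shape 1** — `<polyline>` line segment, stroke `#ff00ff` → engrave (S147, F3292). Machine vertices: (7.4993,81.4782) → (63.5057,59.3591). Open path.

**Shape 2** — `<polygon>` regular polygon, stroke `#ff00ff` → engrave (S147, F3292). Machine vertices: (85.7230,60.9033) → (102.6631,56.9008) → (110.0958,41.1609) → (102.4241,25.5362) → (85.4249,21.7923) → (71.8991,32.7485) → (72.0317,50.1546) → (85.7230,60.9033). Closed: final G1 returns to the first vertex.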